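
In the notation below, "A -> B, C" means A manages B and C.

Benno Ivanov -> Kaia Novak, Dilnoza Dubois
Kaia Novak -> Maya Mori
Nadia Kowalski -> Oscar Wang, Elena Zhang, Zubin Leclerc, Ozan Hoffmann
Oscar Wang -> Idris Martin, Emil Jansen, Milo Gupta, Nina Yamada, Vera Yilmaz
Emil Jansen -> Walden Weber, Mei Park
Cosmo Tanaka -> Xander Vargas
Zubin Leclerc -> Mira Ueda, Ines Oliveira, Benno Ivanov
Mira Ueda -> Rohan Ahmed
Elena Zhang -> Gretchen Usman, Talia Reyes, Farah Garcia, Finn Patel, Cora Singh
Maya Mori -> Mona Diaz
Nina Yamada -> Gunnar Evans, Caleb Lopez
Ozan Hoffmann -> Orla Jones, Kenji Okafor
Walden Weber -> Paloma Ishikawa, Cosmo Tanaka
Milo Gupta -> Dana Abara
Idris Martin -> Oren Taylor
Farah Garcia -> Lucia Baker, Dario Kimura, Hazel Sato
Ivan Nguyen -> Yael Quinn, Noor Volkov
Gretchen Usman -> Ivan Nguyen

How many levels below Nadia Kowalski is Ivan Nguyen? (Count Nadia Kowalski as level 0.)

Chain from Ivan Nguyen up to Nadia Kowalski: Ivan Nguyen → Gretchen Usman → Elena Zhang → Nadia Kowalski. That is 3 steps up, so Ivan Nguyen is 3 levels below Nadia Kowalski.

3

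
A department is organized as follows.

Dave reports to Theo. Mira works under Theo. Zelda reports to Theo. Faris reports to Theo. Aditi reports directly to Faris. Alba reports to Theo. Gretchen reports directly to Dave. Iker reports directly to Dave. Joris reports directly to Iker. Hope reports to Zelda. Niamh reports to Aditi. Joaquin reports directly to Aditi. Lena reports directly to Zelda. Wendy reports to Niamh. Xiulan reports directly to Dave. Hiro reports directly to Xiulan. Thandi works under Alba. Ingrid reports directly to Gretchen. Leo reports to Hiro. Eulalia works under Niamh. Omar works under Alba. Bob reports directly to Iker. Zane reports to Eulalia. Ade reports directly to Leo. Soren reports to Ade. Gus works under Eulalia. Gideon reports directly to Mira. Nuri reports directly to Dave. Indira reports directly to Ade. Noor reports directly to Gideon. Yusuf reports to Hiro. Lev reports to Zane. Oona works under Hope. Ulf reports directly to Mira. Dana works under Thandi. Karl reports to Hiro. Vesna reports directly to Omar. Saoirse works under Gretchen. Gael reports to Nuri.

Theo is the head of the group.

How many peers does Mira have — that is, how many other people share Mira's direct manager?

4

Mira reports to Theo. Theo's other direct reports are Dave, Zelda, Faris, Alba — 4 peers.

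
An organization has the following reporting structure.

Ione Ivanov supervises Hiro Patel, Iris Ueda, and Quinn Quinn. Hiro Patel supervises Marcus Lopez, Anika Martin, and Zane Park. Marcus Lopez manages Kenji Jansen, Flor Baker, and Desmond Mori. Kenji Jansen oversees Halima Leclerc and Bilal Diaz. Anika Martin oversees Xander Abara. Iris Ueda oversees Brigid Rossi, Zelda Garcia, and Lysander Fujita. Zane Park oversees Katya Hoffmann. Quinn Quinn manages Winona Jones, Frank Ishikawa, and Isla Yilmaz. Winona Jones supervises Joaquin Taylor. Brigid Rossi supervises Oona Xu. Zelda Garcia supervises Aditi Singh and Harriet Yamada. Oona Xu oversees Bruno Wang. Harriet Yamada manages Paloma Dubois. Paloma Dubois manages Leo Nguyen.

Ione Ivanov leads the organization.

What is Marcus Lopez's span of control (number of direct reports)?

3

Marcus Lopez directly manages Kenji Jansen, Flor Baker, Desmond Mori. That is 3 direct reports.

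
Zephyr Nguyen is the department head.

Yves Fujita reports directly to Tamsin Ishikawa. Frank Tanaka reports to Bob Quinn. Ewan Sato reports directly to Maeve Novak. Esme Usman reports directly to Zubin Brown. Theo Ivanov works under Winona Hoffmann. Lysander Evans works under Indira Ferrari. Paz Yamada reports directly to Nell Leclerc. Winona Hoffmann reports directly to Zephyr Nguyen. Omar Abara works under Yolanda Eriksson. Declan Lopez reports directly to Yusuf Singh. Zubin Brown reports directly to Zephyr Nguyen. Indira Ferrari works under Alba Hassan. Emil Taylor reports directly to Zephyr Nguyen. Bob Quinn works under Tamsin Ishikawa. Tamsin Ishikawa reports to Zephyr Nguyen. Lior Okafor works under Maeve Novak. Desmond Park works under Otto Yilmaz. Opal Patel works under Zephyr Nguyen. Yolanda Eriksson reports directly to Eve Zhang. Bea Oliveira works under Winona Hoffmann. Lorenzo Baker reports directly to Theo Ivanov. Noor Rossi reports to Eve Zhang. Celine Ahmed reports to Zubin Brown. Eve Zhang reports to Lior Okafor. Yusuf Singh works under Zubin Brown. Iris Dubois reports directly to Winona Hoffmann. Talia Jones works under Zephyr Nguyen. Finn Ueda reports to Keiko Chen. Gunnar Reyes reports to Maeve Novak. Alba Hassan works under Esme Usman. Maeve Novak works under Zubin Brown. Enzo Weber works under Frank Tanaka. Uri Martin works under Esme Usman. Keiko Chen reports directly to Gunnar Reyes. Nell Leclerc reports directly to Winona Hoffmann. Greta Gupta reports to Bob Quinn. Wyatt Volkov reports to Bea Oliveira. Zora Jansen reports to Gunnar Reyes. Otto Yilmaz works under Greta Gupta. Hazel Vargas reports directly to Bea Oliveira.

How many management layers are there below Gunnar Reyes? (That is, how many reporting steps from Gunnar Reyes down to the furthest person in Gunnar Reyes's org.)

2

The longest chain under Gunnar Reyes runs Gunnar Reyes → Keiko Chen → Finn Ueda, which is 2 levels below Gunnar Reyes.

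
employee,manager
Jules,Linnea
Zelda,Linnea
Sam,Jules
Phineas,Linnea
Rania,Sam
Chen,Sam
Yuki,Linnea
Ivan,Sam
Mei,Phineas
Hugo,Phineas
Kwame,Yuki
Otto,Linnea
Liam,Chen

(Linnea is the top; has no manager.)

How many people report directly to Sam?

3

Sam directly manages Rania, Chen, Ivan. That is 3 direct reports.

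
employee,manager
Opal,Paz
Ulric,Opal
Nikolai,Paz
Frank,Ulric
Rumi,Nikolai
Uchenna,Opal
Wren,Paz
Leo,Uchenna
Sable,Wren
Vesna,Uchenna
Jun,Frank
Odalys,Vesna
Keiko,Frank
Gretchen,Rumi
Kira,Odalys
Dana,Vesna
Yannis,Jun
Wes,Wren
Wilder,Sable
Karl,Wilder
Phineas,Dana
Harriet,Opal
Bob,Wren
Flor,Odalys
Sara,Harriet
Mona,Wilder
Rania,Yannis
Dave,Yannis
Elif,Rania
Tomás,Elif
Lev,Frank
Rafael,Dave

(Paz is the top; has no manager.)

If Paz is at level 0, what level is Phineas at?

Chain from Phineas up to Paz: Phineas → Dana → Vesna → Uchenna → Opal → Paz. That is 5 steps up, so Phineas is 5 levels below Paz.

5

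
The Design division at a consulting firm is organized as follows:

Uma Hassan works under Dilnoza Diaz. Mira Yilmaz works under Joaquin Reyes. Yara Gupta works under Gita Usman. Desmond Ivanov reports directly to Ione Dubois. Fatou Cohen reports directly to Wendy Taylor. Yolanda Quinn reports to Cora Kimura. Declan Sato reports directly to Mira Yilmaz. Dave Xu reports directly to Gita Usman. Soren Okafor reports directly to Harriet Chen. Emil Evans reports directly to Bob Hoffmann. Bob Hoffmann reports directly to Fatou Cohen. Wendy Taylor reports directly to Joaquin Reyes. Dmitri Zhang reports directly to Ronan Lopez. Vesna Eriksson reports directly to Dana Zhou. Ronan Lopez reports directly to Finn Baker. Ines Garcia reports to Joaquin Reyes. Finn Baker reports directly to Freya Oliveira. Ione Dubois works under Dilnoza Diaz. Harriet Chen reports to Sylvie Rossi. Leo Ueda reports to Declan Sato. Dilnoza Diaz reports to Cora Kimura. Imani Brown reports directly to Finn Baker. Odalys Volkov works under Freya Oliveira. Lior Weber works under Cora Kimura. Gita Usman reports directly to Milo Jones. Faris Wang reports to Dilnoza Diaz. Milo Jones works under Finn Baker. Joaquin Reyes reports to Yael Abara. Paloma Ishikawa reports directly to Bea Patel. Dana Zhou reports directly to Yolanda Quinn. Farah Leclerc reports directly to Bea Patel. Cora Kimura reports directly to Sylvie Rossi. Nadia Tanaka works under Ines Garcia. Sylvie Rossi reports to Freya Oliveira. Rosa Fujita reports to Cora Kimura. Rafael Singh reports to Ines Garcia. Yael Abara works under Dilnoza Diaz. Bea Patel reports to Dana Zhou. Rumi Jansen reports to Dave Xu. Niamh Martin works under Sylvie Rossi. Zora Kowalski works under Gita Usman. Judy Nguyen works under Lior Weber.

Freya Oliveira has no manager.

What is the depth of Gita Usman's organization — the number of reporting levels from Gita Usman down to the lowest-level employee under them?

2

The longest chain under Gita Usman runs Gita Usman → Dave Xu → Rumi Jansen, which is 2 levels below Gita Usman.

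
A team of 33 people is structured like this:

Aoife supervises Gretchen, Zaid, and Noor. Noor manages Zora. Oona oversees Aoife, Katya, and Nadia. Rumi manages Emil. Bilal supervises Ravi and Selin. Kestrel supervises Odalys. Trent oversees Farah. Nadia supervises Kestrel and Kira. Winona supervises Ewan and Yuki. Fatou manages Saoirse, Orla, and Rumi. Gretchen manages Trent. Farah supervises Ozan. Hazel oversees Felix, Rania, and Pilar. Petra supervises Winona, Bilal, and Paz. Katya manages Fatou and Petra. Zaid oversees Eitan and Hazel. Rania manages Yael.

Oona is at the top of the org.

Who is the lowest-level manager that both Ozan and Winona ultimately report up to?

Oona

Ozan's chain of managers is Farah, Trent, Gretchen, Aoife, Oona. Winona's chain of managers is Petra, Katya, Oona. The first manager that appears in both chains is Oona.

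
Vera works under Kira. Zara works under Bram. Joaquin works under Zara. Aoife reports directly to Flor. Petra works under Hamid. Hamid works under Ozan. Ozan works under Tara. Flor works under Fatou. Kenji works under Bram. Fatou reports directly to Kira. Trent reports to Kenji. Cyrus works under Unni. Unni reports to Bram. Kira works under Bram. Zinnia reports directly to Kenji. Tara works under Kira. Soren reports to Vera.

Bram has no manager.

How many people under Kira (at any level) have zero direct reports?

3

The people in Kira's organization with no one reporting to them are Soren, Aoife, Petra. That is 3.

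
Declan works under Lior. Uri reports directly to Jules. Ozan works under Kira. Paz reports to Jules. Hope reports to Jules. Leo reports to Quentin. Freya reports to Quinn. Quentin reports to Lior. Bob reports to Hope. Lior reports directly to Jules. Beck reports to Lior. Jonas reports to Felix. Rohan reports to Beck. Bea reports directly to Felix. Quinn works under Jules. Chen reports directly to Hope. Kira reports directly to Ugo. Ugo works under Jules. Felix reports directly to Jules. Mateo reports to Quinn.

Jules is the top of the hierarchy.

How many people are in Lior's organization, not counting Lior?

Lior directly manages Quentin, Declan, Beck. Under Quentin: Leo (1). Declan has no reports. Under Beck: Rohan (1). So Lior's organization is 3 direct reports plus everyone under them: 2 + 1 + 2 = 5.

5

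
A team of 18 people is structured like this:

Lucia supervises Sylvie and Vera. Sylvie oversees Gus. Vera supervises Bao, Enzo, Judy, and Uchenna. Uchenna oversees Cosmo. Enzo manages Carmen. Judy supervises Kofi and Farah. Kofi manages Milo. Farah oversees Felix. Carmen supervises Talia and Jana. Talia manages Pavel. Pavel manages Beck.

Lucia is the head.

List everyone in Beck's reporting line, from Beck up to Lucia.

Beck reports to Pavel. Pavel reports to Talia. Talia reports to Carmen. Carmen reports to Enzo. Enzo reports to Vera. Vera reports to Lucia. Lucia is at the top.

Beck -> Pavel -> Talia -> Carmen -> Enzo -> Vera -> Lucia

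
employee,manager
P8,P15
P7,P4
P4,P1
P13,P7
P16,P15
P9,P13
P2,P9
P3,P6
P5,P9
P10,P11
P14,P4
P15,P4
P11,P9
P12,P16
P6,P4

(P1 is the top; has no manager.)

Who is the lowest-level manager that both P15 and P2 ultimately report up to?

P4

P15's chain of managers is P4, P1. P2's chain of managers is P9, P13, P7, P4, P1. The first manager that appears in both chains is P4.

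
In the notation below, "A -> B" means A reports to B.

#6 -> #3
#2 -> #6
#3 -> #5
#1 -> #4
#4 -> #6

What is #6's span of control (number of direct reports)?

#6 directly manages #2, #4. That is 2 direct reports.

2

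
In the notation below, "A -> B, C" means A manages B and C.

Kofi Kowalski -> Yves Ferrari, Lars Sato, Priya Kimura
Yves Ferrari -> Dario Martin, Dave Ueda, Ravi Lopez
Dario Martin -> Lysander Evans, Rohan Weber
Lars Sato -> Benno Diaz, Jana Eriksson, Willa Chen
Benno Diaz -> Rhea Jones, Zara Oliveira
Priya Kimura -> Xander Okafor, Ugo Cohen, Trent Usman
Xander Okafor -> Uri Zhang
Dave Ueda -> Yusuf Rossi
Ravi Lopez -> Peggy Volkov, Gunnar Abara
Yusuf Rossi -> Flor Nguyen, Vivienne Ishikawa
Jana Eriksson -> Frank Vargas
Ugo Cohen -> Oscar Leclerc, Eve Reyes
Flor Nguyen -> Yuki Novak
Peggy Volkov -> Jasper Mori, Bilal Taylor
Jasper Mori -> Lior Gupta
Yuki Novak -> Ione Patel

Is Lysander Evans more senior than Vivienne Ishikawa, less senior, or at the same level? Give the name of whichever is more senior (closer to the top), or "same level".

Lysander Evans is 3 levels below Kofi Kowalski; Vivienne Ishikawa is 4. Lysander Evans is higher.

Lysander Evans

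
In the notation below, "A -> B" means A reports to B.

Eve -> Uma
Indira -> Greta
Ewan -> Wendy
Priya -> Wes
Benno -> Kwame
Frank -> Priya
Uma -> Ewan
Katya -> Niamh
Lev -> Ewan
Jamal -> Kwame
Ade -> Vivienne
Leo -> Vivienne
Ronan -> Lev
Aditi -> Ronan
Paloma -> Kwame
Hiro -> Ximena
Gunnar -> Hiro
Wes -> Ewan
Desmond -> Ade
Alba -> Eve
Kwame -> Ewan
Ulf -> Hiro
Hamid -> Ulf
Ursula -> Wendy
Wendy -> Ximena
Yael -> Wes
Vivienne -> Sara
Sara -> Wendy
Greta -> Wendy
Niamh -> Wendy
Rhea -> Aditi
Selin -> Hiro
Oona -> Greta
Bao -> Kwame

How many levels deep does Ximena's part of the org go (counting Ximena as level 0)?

The longest chain under Ximena runs Ximena → Wendy → Ewan → Lev → Ronan → Aditi → Rhea, which is 6 levels below Ximena.

6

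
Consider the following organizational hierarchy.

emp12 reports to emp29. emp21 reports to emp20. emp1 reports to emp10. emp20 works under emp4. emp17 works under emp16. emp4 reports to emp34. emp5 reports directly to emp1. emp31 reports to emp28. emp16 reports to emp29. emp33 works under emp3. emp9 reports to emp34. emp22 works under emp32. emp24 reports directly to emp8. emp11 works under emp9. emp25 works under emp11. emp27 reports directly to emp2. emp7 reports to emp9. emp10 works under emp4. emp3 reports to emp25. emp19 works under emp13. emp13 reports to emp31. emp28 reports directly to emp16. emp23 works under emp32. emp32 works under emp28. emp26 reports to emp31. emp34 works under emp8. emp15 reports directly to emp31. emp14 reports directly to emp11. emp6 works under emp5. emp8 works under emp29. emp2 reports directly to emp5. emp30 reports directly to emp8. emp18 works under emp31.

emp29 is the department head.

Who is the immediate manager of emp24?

emp8

emp24 reports directly to emp8.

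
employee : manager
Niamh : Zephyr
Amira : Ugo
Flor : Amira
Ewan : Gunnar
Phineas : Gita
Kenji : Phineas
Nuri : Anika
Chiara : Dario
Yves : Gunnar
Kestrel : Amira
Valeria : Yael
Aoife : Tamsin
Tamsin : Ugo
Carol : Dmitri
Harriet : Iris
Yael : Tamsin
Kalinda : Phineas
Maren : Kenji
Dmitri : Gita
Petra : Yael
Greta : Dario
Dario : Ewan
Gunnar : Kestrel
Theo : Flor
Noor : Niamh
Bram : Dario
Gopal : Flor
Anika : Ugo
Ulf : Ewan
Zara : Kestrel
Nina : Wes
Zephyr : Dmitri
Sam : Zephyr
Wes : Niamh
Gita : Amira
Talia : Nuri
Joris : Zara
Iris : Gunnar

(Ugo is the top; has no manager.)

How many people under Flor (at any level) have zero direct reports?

2

The people in Flor's organization with no one reporting to them are Gopal, Theo. That is 2.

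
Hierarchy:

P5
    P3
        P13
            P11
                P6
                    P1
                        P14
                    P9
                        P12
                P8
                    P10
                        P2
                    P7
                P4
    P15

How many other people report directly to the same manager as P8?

2

P8 reports to P11. P11's other direct reports are P6, P4 — 2 peers.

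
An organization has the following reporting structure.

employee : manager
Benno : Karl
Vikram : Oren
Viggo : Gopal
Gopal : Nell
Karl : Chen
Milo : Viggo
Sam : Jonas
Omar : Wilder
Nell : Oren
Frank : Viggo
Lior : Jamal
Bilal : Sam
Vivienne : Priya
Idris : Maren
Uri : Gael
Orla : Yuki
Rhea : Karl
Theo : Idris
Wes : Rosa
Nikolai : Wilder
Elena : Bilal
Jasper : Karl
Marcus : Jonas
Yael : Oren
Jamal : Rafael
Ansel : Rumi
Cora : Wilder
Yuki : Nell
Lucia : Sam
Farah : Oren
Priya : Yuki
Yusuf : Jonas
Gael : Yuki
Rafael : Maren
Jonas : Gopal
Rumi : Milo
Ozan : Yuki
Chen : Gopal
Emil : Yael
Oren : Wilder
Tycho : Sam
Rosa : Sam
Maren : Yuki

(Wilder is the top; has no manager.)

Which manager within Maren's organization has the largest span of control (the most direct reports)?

Maren

Direct-report counts within Maren's organization: Maren has 2; Idris has 1; Rafael has 1; Jamal has 1. The largest is 2, held by Maren.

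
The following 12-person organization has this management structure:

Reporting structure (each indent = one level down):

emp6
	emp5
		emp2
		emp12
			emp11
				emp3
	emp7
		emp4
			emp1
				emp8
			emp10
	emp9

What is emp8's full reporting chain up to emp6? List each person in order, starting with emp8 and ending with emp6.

emp8 reports to emp1. emp1 reports to emp4. emp4 reports to emp7. emp7 reports to emp6. emp6 is at the top.

emp8 -> emp1 -> emp4 -> emp7 -> emp6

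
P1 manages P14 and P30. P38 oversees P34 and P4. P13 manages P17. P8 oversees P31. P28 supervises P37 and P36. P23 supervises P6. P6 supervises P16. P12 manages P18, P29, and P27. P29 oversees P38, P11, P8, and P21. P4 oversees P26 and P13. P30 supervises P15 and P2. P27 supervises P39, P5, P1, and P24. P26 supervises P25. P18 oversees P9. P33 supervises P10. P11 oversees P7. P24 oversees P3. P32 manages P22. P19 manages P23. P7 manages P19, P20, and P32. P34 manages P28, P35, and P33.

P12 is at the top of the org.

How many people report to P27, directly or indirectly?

9

P27 directly manages P39, P1, P5, P24. P39 has no reports. Under P1: P30, P2, P15, P14 (4). P5 has no reports. Under P24: P3 (1). So P27's organization is 4 direct reports plus everyone under them: 1 + 5 + 1 + 2 = 9.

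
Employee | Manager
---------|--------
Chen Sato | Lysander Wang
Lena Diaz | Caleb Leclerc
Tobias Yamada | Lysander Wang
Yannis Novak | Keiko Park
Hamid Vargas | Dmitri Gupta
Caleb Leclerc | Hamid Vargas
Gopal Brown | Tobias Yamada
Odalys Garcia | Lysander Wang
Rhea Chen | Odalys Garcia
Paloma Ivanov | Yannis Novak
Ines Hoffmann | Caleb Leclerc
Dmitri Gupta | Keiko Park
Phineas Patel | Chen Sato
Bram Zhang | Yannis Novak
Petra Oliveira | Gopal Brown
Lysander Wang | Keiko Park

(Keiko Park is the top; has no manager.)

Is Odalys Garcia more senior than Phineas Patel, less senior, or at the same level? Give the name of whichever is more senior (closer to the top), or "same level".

Odalys Garcia

Odalys Garcia is 2 levels below Keiko Park; Phineas Patel is 3. Odalys Garcia is higher.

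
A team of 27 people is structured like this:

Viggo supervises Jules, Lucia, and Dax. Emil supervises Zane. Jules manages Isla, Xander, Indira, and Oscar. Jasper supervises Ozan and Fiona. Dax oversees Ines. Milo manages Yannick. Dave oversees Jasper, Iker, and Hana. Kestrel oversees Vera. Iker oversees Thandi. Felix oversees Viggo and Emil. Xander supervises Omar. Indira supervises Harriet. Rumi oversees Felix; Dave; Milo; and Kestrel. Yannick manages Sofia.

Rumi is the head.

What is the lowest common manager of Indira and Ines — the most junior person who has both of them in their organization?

Viggo

Indira's chain of managers is Jules, Viggo, Felix, Rumi. Ines's chain of managers is Dax, Viggo, Felix, Rumi. The first manager that appears in both chains is Viggo.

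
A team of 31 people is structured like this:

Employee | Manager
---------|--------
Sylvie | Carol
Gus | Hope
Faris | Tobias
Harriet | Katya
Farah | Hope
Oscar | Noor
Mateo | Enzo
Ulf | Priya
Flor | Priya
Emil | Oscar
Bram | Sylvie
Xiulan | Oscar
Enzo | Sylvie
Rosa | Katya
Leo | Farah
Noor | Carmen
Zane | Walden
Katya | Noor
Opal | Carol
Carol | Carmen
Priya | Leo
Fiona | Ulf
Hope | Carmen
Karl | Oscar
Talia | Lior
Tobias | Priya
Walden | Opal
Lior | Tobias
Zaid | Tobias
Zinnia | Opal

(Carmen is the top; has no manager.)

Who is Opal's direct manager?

Opal reports directly to Carol.

Carol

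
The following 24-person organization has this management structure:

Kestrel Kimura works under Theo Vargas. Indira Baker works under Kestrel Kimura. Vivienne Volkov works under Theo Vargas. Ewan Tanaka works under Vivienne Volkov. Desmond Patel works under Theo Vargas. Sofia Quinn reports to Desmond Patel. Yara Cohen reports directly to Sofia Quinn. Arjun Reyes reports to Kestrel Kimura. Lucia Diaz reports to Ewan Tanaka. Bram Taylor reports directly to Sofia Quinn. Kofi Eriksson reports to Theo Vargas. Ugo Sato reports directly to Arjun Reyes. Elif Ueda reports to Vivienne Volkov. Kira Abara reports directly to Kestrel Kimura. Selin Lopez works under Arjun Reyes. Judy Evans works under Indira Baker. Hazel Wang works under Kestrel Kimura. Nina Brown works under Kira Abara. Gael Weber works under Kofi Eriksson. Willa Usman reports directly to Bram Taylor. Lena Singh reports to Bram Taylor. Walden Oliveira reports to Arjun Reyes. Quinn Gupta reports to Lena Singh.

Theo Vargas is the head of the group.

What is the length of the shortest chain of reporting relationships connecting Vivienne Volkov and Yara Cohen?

Vivienne Volkov is 1 level below Theo Vargas, and Yara Cohen is 3 levels below Theo Vargas (their lowest common manager). The shortest path runs up from Vivienne Volkov to Theo Vargas and back down to Yara Cohen: 1 + 3 = 4 links.

4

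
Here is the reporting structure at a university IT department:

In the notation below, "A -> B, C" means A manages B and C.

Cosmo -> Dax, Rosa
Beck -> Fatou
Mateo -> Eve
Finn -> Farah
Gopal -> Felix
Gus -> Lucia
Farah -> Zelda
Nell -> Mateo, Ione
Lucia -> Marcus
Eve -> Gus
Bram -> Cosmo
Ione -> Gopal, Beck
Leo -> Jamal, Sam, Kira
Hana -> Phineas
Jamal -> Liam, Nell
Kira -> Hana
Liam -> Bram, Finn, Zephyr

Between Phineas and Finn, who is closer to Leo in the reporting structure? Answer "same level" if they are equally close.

same level

Both Phineas and Finn are 3 levels below Leo.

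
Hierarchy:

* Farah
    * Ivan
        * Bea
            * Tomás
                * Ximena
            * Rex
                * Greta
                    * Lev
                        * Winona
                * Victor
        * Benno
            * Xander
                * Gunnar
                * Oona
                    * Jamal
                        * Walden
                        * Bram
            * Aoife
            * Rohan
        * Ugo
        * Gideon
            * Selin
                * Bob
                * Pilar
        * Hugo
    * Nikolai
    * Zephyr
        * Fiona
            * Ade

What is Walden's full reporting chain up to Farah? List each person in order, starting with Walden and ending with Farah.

Walden reports to Jamal. Jamal reports to Oona. Oona reports to Xander. Xander reports to Benno. Benno reports to Ivan. Ivan reports to Farah. Farah is at the top.

Walden -> Jamal -> Oona -> Xander -> Benno -> Ivan -> Farah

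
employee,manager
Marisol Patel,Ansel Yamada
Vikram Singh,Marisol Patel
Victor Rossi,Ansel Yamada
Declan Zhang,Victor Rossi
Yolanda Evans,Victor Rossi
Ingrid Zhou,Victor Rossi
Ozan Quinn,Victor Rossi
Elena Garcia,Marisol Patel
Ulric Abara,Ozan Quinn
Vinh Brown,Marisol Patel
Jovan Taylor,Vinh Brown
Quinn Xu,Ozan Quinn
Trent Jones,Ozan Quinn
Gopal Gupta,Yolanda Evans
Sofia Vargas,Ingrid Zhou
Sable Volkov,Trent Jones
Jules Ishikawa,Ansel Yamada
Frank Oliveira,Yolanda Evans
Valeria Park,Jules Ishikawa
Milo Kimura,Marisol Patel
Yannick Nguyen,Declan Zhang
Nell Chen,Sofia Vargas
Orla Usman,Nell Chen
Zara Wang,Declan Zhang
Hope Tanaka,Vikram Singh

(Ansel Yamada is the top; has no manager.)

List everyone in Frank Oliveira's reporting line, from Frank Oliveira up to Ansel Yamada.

Frank Oliveira -> Yolanda Evans -> Victor Rossi -> Ansel Yamada

Frank Oliveira reports to Yolanda Evans. Yolanda Evans reports to Victor Rossi. Victor Rossi reports to Ansel Yamada. Ansel Yamada is at the top.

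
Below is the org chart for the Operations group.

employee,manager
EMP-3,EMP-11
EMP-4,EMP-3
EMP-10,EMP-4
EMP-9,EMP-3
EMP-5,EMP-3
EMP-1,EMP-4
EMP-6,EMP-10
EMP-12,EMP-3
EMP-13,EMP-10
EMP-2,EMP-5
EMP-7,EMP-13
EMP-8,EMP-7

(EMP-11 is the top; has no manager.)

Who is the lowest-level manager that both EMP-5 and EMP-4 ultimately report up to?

EMP-3

EMP-5's chain of managers is EMP-3, EMP-11. EMP-4's chain of managers is EMP-3, EMP-11. The first manager that appears in both chains is EMP-3.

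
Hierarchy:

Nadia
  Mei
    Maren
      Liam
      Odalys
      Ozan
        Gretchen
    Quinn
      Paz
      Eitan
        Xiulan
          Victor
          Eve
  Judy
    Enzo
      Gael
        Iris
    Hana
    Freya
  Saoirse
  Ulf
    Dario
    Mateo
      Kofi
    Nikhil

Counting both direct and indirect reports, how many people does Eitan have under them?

3

Eitan directly manages Xiulan. Under Xiulan: Eve, Victor (2). That's 3 in total.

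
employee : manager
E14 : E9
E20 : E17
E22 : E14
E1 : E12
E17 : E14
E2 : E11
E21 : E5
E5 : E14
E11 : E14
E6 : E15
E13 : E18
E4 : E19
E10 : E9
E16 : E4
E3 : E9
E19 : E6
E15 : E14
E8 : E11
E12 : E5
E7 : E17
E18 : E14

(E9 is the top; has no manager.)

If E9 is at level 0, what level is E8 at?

Chain from E8 up to E9: E8 → E11 → E14 → E9. That is 3 steps up, so E8 is 3 levels below E9.

3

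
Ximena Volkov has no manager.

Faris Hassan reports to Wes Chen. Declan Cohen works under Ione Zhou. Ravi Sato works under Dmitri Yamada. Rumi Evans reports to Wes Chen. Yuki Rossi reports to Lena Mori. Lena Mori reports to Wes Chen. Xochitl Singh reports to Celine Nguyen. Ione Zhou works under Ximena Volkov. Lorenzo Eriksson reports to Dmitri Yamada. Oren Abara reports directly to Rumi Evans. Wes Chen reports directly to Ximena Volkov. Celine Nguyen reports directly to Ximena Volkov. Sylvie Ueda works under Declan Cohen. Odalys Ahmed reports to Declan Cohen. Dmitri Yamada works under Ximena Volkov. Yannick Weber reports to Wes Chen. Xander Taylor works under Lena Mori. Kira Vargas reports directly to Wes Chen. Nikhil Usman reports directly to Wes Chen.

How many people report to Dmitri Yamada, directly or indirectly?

Dmitri Yamada directly manages Ravi Sato, Lorenzo Eriksson. Ravi Sato has no reports. Lorenzo Eriksson has no reports. So Dmitri Yamada's organization is 2 direct reports plus everyone under them: 1 + 1 = 2.

2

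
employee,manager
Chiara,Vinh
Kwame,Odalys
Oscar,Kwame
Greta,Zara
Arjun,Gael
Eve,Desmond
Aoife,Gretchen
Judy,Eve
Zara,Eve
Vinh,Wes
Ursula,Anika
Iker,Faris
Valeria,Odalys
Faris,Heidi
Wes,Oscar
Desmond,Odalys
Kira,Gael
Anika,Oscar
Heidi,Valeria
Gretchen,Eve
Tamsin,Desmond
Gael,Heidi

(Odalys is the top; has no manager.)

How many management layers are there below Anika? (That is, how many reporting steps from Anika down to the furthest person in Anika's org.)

The longest chain under Anika runs Anika → Ursula, which is 1 level below Anika.

1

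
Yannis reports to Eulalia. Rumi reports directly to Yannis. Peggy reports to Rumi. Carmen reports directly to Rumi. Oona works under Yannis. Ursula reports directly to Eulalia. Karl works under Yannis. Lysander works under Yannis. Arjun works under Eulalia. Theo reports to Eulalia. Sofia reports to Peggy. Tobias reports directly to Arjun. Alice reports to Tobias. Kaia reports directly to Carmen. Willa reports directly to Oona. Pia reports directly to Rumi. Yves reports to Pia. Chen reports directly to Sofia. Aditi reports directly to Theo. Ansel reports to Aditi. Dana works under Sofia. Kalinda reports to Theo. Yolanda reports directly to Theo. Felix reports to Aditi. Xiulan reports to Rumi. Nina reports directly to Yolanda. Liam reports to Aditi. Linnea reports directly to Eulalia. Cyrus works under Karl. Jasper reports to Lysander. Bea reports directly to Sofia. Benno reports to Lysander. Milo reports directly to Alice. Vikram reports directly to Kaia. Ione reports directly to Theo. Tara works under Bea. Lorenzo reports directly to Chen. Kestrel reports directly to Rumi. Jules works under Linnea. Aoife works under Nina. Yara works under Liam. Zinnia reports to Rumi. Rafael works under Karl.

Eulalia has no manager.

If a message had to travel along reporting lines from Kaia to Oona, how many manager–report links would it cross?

Kaia is 3 levels below Yannis, and Oona is 1 level below Yannis (their lowest common manager). The shortest path runs up from Kaia to Yannis and back down to Oona: 3 + 1 = 4 links.

4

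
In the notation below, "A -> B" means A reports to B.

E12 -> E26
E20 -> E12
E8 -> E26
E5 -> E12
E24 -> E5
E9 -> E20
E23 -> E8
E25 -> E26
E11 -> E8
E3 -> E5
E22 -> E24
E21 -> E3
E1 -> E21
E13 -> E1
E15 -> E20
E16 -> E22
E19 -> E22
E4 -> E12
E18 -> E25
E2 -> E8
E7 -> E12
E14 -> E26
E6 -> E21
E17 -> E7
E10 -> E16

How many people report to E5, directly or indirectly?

E5 directly manages E24, E3. Under E24: E22, E19, E16, E10 (4). Under E3: E21, E6, E1, E13 (4). So E5's organization is 2 direct reports plus everyone under them: 5 + 5 = 10.

10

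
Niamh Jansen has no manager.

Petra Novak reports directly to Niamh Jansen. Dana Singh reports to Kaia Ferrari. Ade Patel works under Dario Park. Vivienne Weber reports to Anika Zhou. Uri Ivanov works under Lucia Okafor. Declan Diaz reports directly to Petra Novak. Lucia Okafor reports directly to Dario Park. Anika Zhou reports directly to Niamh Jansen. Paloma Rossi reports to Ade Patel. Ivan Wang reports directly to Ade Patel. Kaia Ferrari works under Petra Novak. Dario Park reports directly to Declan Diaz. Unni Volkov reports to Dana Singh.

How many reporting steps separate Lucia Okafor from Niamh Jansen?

Chain from Lucia Okafor up to Niamh Jansen: Lucia Okafor → Dario Park → Declan Diaz → Petra Novak → Niamh Jansen. That is 4 steps up, so Lucia Okafor is 4 levels below Niamh Jansen.

4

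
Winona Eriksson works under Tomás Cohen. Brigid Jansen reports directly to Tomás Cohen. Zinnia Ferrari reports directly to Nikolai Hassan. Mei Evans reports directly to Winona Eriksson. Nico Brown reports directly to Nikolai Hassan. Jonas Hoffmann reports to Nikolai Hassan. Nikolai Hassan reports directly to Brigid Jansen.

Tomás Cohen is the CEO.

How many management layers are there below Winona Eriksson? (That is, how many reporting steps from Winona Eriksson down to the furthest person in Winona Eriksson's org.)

1

The longest chain under Winona Eriksson runs Winona Eriksson → Mei Evans, which is 1 level below Winona Eriksson.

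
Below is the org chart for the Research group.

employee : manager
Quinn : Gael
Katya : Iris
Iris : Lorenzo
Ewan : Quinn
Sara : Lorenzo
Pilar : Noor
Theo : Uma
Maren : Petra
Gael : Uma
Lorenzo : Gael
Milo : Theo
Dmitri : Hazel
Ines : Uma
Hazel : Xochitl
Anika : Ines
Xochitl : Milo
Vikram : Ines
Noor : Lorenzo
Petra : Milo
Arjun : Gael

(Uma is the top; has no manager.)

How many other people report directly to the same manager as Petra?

1

Petra reports to Milo. Milo's other direct reports are Xochitl — 1 peer.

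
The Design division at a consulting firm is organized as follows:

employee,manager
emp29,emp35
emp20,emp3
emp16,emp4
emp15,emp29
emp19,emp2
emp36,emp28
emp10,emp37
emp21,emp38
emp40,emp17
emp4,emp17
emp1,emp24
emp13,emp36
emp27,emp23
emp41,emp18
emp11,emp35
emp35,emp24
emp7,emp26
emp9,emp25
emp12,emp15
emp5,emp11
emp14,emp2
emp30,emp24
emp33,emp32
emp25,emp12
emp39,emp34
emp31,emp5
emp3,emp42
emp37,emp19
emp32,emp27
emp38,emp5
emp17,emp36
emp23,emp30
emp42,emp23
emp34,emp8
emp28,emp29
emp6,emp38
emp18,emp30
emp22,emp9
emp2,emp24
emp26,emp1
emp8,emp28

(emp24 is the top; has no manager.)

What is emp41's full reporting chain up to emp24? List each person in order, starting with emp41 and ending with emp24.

emp41 -> emp18 -> emp30 -> emp24

emp41 reports to emp18. emp18 reports to emp30. emp30 reports to emp24. emp24 is at the top.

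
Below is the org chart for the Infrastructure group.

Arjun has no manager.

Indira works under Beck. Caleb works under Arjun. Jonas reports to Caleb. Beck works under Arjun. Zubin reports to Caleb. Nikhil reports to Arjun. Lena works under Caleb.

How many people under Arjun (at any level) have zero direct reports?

The people in Arjun's organization with no one reporting to them are Indira, Jonas, Zubin, Lena, Nikhil. That is 5.

5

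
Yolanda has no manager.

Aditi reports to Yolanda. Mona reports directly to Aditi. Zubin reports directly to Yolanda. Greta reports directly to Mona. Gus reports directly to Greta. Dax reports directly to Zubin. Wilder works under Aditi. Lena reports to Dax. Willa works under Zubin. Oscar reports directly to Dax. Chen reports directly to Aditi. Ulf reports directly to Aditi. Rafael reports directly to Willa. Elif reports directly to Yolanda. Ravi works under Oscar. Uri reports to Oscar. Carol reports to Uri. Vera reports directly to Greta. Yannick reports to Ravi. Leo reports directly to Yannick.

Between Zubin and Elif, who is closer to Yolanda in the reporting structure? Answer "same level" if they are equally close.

same level

Both Zubin and Elif are 1 level below Yolanda.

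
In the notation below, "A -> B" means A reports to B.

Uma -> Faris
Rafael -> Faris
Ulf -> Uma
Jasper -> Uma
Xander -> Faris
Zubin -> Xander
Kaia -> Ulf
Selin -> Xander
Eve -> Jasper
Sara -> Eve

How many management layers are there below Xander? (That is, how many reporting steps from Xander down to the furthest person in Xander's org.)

The longest chain under Xander runs Xander → Selin, which is 1 level below Xander.

1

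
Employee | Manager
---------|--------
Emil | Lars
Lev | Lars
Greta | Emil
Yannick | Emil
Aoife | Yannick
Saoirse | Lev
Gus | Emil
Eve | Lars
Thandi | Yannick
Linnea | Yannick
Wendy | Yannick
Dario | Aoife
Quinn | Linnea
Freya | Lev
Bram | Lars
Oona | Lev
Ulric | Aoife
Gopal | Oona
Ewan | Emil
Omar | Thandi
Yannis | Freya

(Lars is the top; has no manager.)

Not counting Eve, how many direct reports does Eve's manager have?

Eve reports to Lars. Lars's other direct reports are Emil, Lev, Bram — 3 peers.

3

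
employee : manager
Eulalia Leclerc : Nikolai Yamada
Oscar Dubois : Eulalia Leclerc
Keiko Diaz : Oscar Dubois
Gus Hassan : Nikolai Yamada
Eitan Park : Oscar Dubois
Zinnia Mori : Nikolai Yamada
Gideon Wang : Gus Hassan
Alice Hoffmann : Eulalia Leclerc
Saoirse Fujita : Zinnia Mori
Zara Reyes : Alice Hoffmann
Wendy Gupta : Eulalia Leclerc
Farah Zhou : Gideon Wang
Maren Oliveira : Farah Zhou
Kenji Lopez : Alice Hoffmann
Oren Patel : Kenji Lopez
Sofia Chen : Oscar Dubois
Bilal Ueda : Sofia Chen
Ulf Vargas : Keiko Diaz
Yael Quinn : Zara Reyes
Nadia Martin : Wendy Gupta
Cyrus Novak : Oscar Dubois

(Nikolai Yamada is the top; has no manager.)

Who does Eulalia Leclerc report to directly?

Nikolai Yamada

Eulalia Leclerc reports directly to Nikolai Yamada.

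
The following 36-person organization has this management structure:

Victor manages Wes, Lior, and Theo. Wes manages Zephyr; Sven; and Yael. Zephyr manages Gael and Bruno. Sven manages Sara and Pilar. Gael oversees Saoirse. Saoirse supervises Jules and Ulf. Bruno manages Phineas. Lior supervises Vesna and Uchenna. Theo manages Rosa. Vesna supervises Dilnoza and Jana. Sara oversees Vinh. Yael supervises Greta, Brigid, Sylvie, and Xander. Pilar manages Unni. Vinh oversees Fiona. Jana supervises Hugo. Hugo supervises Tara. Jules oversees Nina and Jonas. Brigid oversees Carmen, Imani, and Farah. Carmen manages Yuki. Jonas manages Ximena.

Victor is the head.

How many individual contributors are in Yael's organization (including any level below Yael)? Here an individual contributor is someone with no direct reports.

6

The people in Yael's organization with no one reporting to them are Xander, Sylvie, Imani, Farah, Yuki, Greta. That is 6.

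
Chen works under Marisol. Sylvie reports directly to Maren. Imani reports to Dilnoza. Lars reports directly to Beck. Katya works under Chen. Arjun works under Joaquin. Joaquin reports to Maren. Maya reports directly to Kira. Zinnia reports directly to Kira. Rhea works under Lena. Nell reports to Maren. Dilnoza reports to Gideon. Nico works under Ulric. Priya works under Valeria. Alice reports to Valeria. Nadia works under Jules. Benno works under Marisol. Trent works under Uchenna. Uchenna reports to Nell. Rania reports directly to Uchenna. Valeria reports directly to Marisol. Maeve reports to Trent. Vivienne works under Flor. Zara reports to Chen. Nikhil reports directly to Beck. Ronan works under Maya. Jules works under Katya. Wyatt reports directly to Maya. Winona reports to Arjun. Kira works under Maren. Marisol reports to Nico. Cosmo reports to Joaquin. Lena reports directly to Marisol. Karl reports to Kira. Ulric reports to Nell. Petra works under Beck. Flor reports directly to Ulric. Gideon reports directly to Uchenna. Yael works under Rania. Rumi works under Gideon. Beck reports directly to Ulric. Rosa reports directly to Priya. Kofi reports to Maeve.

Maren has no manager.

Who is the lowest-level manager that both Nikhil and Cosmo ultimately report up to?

Maren

Nikhil's chain of managers is Beck, Ulric, Nell, Maren. Cosmo's chain of managers is Joaquin, Maren. The first manager that appears in both chains is Maren.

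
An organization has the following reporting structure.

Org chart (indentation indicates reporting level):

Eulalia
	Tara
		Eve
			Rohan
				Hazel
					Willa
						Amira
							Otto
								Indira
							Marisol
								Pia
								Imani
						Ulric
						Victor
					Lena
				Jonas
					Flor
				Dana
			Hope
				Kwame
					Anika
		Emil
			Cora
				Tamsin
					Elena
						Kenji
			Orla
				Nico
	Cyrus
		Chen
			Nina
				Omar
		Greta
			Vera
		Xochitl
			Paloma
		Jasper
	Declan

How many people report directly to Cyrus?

4

Cyrus directly manages Chen, Greta, Xochitl, Jasper. That is 4 direct reports.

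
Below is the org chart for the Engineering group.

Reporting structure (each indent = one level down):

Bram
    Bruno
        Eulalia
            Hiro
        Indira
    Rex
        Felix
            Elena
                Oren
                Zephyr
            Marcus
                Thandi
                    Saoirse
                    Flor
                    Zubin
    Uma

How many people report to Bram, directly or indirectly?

15

Bram directly manages Bruno, Rex, Uma. Under Bruno: Indira, Eulalia, Hiro (3). Under Rex: Felix, Marcus, Thandi, Zubin, Flor, Saoirse, Elena, Zephyr, Oren (9). Uma has no reports. So Bram's organization is 3 direct reports plus everyone under them: 4 + 10 + 1 = 15.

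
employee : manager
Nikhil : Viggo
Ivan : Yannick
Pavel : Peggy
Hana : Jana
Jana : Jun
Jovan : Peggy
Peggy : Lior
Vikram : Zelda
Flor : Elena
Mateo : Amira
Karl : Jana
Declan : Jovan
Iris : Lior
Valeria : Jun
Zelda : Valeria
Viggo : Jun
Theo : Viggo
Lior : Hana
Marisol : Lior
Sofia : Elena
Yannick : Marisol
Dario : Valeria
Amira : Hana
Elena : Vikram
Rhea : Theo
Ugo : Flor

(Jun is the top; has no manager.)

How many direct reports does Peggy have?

Peggy directly manages Jovan, Pavel. That is 2 direct reports.

2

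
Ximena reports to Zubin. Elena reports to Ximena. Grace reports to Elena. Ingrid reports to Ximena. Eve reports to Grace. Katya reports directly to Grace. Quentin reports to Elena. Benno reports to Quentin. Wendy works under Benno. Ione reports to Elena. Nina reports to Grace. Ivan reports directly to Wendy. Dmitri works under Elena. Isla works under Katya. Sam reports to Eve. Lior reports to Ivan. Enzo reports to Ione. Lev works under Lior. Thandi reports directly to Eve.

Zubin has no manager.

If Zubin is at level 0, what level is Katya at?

Chain from Katya up to Zubin: Katya → Grace → Elena → Ximena → Zubin. That is 4 steps up, so Katya is 4 levels below Zubin.

4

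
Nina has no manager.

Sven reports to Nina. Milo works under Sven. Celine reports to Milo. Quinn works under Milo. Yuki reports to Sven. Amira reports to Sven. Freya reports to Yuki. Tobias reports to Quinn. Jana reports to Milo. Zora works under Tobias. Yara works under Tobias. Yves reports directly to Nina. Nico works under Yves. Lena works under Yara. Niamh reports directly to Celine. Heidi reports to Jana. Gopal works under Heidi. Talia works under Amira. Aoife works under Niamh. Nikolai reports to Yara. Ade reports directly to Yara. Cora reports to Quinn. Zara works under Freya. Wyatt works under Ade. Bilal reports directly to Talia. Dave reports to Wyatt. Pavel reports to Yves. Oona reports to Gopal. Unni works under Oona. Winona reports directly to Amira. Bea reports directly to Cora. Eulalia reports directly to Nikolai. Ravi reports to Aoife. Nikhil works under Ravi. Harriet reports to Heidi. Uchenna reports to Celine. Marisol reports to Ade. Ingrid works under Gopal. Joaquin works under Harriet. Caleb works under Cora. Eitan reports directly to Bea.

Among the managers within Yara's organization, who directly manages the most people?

Direct-report counts within Yara's organization: Yara has 3; Ade has 2; Wyatt has 1; Nikolai has 1. The largest is 3, held by Yara.

Yara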